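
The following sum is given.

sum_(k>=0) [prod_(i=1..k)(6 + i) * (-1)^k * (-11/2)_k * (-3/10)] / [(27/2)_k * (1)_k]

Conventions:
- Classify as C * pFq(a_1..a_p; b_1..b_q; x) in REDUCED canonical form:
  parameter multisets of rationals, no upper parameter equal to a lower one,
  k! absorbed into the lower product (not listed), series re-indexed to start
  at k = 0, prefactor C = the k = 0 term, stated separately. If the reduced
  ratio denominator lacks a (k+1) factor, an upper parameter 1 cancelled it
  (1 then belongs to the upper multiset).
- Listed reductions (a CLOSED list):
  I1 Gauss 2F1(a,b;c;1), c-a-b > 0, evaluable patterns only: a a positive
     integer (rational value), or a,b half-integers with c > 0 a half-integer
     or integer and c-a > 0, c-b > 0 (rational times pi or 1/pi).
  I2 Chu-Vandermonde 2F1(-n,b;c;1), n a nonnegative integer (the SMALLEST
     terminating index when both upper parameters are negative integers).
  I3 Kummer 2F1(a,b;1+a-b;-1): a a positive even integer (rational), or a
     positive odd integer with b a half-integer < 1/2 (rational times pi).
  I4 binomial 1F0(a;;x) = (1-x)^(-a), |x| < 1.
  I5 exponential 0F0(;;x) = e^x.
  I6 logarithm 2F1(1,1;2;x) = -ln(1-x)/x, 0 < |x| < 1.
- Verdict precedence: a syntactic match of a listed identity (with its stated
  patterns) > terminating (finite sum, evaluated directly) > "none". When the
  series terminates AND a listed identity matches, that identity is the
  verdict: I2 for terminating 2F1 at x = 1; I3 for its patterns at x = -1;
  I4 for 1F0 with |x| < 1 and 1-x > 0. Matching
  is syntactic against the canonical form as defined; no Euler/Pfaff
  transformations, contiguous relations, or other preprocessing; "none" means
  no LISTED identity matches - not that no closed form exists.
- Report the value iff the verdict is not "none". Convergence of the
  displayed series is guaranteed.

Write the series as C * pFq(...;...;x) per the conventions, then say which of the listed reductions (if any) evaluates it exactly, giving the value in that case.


At argument -1: a 2F1 with upper {-11/2, 7}, lower {27/2}, scaled by C = -3/10. Verdict at x = -1: the Kummer evaluation I3 matches (x = -1; c = 27/2 equals 1+a-b for upper {-11/2, 7}: listed pattern). Value: (-557732175/536870912) * pi.

The tell: with t_0 = -3/10, (1)_k (prefactor -3/10) is k! itself.
Term ratio: r(k) = (-1) * (k-11/2) (k+7) / [(k+27/2) (k+1)] - rational; roots negated = parameters, x = (-1), C = -3/10.


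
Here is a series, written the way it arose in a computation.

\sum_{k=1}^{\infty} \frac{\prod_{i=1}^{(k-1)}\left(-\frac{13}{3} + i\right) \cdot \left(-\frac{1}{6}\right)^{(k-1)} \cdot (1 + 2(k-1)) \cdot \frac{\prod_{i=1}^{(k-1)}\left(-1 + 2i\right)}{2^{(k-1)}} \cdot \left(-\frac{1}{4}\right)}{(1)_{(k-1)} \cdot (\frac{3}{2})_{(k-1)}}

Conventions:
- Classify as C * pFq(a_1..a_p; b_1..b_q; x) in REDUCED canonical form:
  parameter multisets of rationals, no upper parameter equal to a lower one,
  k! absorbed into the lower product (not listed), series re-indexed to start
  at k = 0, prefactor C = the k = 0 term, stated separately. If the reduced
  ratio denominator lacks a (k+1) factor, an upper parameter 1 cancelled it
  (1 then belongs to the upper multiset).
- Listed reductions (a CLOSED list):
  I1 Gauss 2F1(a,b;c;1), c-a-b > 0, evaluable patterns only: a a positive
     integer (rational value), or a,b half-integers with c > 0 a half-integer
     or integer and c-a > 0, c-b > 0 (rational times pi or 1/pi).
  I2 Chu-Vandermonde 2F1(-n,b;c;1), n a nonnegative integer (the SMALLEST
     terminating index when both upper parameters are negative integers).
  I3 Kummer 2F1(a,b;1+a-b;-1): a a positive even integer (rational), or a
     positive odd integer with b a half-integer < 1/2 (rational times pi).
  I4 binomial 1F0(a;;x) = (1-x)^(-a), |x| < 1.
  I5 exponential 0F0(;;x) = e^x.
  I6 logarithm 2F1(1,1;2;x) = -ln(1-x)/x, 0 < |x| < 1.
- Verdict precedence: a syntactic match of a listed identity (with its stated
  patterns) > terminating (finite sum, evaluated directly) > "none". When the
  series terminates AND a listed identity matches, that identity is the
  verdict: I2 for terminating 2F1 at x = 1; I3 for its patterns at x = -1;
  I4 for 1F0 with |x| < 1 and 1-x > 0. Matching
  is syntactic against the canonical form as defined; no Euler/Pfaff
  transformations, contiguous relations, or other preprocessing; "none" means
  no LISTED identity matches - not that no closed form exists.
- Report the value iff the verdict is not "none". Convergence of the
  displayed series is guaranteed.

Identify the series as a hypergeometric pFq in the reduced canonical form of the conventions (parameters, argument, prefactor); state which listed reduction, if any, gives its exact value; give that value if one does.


At argument -\frac{1}{6}: a 1F0 with upper {-\frac{10}{3}}, lower {-}, scaled by C = -\frac{1}{4}. Verdict: this is the binomial series (I4) (the 1F0 binomial series: exponent 10/3, x = -\frac{1}{6}). Its exact value is \left(-\frac{1}{4}\right) \cdot \left(\frac{7}{6}\right)^{\frac{10}{3}}.

The tell: with t_0 = -\frac{1}{4}, the parameter 3/2 appears in both the upper and lower lists and cancels.
Step ratio: r(k) = -\frac{1}{6} * (k-\frac{10}{3}) / [(k+1)] ; factor over Q: parameters, x = -\frac{1}{6}, and C = -\frac{1}{4}.


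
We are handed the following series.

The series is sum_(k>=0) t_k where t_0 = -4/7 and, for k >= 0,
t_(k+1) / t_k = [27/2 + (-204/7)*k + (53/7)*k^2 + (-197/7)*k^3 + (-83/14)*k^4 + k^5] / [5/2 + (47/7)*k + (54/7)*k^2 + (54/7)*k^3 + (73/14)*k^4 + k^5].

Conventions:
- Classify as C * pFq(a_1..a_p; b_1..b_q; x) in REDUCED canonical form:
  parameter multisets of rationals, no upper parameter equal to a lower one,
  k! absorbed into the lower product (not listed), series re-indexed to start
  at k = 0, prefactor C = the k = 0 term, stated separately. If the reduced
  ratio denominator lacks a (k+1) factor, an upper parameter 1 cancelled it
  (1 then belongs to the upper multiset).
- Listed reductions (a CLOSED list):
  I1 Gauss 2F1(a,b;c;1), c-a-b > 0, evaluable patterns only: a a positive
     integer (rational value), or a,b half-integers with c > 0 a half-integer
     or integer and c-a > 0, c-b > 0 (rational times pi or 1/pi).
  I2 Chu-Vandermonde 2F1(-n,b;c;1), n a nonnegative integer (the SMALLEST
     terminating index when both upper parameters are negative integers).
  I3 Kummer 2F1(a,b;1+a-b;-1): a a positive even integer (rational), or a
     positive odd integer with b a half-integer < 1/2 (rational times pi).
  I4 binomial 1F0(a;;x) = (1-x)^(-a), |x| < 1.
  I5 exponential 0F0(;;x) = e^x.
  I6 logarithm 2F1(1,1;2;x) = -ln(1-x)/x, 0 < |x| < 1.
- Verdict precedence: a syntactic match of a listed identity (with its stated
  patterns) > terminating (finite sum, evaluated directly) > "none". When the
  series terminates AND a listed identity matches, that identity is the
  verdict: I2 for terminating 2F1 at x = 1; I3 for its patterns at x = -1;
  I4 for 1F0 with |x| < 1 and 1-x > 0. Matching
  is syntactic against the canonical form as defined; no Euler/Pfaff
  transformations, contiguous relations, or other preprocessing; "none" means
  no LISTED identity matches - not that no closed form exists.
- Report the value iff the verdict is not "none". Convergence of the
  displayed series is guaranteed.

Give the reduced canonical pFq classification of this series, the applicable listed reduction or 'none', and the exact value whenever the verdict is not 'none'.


With C = -4/7: the canonical form is 2F1(-9, -3/7; 5/7; 1). Verdict: Chu-Vandermonde (I2) fires (terminating 2F1 at x = 1 with n = 9, b = -3/7, c = 5/7). Sum: -1596160/782691.

The tell: from the first term -4/7: the ratio is unreduced: k^2 + 1 divides both sides (C = -4/7, x = 1).
Ratio: r(k) = 1 * (k-9) (k-3/7) / [(k+5/7) (k+1)] ; factor over Q: parameters, x = 1, and C = -4/7.


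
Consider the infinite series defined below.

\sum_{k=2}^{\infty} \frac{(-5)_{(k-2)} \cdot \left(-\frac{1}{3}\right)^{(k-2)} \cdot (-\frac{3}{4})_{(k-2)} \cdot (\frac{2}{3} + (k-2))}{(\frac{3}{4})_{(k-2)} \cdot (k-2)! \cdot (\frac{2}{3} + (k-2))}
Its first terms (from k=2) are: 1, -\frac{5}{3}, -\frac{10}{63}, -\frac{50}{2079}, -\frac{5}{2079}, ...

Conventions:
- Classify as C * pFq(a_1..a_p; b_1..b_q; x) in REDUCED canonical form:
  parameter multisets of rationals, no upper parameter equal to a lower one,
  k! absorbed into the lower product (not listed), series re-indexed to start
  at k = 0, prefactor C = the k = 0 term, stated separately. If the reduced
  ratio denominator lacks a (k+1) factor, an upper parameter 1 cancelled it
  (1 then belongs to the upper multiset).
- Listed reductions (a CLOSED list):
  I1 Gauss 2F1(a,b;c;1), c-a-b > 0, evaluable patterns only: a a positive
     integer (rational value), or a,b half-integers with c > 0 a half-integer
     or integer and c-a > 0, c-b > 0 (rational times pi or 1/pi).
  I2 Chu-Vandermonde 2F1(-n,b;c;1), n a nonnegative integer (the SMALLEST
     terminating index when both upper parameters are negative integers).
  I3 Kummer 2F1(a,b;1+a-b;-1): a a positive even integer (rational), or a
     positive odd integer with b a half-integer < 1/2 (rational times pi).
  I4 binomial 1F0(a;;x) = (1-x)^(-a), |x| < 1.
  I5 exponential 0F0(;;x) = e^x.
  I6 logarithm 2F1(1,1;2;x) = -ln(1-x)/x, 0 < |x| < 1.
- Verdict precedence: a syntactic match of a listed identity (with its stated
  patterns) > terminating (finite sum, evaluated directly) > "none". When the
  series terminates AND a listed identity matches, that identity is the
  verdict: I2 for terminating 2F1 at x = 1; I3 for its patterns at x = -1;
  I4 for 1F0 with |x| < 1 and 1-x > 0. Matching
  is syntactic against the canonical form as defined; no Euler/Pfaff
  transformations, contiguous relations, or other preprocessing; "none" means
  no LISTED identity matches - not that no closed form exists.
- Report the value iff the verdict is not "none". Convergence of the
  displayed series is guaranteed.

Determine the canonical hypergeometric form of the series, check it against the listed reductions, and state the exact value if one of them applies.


At argument -\frac{1}{3}: a 2F1 with upper {-5, -\frac{3}{4}}, lower {\frac{3}{4}}, scaled by C = 1. Verdict: terminating - upper parameter -5 makes this a finite sum (last index 5), evaluated exactly. Sum: -\frac{100960}{118503}.

Structural cue: x = -\frac{1}{3} and k + 2/3 divides numerator and denominator alike; C = 1, x = -1/3 after cancelling.
Step ratio: r(k) = -\frac{1}{3} * (k-5) (k-\frac{3}{4}) / [(k+\frac{3}{4}) (k+1)] - rational in k, leading ratio -\frac{1}{3}; with t_0 = 1, classification follows.


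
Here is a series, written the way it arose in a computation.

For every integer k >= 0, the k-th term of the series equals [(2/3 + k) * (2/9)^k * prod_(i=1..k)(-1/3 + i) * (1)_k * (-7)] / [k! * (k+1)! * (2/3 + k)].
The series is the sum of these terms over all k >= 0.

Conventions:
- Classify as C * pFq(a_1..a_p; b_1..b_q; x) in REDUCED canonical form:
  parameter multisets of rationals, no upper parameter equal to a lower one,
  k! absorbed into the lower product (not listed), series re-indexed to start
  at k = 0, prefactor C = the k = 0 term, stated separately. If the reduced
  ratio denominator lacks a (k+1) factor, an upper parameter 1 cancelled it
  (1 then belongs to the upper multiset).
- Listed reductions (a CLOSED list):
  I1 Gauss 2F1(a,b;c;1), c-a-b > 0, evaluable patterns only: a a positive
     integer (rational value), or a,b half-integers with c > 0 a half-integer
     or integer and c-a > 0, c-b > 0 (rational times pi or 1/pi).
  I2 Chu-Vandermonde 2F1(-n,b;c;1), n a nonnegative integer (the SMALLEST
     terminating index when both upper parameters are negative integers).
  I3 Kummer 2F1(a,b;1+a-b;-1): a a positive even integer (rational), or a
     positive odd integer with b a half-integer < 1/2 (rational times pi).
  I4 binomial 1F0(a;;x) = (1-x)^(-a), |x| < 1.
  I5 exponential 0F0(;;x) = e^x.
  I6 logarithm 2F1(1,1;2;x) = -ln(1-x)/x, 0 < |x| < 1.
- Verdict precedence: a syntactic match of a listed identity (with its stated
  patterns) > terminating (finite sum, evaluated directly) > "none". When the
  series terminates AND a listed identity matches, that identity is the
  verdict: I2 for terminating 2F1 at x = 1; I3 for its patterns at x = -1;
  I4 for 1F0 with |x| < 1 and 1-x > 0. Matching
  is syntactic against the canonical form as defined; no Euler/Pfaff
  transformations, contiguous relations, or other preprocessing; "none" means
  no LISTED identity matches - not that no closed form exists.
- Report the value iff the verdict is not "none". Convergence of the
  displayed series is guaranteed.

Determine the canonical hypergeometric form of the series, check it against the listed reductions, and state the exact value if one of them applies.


Canonical form: C = -7 times 2F1 with upper {2/3, 1}, lower {2}, x = 2/9. Verdict: no listed reduction: x = 2/9 and upper {2/3, 1} fail every I1-I6 pattern.

First insight: with t_0 = -7, the denominator's factorial ratio (prefactor -7) is a lower Pochhammer.
Ratio: r(k) = (2/9) * (k+2/3) (k+1) / [(k+2) (k+1)] ; factor over Q: parameters, x = (2/9), and C = -7.


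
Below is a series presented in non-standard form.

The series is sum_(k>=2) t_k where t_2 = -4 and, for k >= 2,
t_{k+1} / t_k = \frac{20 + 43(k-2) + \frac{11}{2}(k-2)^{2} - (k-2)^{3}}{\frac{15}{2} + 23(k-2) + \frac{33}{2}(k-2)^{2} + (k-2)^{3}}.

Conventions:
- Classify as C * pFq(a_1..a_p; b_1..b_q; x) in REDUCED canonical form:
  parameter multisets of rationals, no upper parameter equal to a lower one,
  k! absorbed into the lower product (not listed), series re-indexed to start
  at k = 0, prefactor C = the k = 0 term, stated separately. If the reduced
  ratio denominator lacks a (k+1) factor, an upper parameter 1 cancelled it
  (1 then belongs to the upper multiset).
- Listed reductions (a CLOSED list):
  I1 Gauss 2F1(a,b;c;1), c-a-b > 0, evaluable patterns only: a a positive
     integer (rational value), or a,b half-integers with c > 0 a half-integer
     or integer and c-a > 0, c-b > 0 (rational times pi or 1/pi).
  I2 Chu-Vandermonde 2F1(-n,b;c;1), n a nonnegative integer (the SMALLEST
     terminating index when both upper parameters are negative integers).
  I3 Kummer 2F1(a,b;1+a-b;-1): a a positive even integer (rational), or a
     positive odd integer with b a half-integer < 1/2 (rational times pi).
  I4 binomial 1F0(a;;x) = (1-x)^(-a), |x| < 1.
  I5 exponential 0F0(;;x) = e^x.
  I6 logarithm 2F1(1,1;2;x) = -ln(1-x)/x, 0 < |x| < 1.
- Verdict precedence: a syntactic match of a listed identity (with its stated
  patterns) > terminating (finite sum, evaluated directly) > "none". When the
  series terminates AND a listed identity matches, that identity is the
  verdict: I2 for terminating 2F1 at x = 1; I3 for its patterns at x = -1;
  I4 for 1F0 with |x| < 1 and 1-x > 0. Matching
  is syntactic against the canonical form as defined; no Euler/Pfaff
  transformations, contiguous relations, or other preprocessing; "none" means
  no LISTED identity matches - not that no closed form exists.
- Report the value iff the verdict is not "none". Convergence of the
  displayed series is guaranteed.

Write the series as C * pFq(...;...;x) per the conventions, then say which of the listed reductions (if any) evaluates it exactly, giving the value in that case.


Canonical form: C = -4 times 2F1 with upper {-10, 4}, lower {15}, x = -1. Verdict (x = -1): Kummer (I3) applies (x = -1; c = 15 equals 1+a-b for upper {-10, 4}: listed pattern). Value: -\frac{182}{3}.

Structural cue: t_0 = -4 here, and roots of the ratio polynomials (prefactor -4) are the negated parameters.
Term ratio: r(k) = -1 * (k-10) (k+4) / [(k+15) (k+1)] - rational in k, leading ratio -1; with t_0 = -4, classification follows.


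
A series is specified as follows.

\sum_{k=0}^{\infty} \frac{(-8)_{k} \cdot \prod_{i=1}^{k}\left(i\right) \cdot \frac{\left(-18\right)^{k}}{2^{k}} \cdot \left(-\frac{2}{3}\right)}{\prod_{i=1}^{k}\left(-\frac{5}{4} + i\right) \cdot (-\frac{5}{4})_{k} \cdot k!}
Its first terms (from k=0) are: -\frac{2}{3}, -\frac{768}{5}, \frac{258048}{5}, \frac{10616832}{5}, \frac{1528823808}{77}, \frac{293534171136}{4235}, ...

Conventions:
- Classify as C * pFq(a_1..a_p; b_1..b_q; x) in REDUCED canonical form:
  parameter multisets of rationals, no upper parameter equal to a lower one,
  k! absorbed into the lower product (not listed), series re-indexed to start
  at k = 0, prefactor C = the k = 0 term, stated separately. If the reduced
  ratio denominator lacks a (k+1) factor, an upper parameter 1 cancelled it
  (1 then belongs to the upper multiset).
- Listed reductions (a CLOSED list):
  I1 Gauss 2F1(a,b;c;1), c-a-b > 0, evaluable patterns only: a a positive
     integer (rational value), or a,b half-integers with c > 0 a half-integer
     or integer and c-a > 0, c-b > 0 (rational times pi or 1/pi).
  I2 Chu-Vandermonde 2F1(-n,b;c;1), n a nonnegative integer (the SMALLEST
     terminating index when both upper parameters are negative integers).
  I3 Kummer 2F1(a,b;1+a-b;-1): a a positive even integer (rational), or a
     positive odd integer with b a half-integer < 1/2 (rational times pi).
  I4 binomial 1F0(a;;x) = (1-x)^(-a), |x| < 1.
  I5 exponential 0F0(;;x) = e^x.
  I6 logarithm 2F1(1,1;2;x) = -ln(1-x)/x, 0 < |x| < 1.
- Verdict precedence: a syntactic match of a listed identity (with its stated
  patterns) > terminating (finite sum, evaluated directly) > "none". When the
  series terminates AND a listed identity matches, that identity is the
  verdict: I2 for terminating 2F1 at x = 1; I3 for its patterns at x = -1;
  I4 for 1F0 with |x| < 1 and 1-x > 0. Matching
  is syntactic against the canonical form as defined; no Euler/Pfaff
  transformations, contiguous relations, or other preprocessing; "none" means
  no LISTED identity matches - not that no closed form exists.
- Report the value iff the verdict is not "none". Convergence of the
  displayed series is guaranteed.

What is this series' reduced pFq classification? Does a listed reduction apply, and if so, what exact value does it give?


Prefactor -\frac{2}{3}, argument -9: 2F2 with upper {-8, 1} over lower {-\frac{5}{4}, -\frac{1}{4}}. Verdict: terminating - no listed pattern fits, but -8 in the upper list cuts the series at k = 8; direct evaluation. Sum: \frac{3417365587657137922}{12131305725}.

Key observation: x = -9 and the two k-th powers (prefactor -2/3) combine into one argument.
Consecutive-term ratio: r(k) = -9 * (k-8) (k+1) / [(k-\frac{5}{4}) (k-\frac{1}{4}) (k+1)] - poly over poly, x = -9 from leading terms; C = -\frac{2}{3} at k = 0.


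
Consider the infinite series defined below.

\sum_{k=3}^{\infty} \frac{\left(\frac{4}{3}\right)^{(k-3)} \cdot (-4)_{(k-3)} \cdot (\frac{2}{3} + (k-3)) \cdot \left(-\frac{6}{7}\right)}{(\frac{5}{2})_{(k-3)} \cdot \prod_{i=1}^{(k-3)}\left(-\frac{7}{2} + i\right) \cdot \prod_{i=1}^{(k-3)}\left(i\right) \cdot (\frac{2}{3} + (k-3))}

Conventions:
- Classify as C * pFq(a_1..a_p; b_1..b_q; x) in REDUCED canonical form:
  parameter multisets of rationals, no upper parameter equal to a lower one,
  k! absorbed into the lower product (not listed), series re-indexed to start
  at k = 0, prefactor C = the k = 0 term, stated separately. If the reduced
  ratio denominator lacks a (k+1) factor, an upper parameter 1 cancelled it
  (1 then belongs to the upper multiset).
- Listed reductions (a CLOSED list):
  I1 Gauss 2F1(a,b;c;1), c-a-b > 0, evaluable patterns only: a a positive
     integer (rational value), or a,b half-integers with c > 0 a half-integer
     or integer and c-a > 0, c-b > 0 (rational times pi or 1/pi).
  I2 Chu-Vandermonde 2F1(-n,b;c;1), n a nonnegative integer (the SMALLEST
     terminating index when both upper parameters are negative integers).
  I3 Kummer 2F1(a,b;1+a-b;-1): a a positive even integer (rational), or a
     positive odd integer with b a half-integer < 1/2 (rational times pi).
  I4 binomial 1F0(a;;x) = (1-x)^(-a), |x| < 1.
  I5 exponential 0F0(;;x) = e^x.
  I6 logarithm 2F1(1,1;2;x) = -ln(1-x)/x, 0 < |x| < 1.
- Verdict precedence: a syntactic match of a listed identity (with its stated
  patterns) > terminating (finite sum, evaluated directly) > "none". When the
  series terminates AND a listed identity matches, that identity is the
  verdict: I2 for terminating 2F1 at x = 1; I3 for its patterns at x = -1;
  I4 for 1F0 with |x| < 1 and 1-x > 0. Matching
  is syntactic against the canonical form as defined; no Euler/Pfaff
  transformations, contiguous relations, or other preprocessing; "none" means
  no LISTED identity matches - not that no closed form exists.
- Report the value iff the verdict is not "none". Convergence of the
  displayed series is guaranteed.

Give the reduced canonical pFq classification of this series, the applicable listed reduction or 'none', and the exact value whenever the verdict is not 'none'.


Canonical form: C = -\frac{6}{7} times 1F2 with upper {-4}, lower {-\frac{5}{2}, \frac{5}{2}}, x = \frac{4}{3}. Verdict: terminating (-4 upstairs). 5 nonzero terms in all; added directly. Sum: -\frac{19292398}{9823275}.

Key step: with t_0 = -\frac{6}{7}, the product of the first k integers (C = -6/7, x = 4/3) is k!.
Ratio: r(k) = \frac{4}{3} * (k-4) / [(k-\frac{5}{2}) (k+\frac{5}{2}) (k+1)] - poly over poly, x = \frac{4}{3} from leading terms; C = -\frac{6}{7} at k = 0.


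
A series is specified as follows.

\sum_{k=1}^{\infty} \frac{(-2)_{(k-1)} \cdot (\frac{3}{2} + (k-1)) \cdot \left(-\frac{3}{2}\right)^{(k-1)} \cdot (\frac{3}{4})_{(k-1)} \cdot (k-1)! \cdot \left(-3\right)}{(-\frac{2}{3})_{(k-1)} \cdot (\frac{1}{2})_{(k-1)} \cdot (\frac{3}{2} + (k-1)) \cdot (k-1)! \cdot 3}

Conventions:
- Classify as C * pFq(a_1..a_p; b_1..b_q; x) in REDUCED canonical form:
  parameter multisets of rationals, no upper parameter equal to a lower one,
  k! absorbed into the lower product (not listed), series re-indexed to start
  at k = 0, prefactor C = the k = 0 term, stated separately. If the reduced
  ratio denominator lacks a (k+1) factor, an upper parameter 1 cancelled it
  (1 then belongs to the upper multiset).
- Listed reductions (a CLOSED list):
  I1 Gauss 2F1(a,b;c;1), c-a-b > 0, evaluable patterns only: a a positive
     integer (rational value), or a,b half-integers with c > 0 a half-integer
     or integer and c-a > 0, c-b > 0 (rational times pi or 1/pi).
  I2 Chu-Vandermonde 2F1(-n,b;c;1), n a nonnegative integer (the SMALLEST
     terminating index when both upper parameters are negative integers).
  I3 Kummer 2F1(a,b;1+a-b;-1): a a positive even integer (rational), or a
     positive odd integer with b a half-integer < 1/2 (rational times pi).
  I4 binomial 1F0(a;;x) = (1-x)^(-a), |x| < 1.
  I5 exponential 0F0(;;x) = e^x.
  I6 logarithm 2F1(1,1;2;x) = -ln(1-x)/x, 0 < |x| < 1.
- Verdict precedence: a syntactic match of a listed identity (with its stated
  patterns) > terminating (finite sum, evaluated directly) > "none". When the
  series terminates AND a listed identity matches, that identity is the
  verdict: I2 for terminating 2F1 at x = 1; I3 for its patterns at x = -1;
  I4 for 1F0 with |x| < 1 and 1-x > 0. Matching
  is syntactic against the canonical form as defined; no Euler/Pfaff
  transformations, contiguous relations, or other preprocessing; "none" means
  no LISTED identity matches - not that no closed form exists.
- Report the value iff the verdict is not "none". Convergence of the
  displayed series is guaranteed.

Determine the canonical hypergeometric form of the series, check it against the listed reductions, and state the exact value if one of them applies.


Reduced: x = -\frac{3}{2}, 3F2, upper = {-2, \frac{3}{4}, 1}, lower = {-\frac{2}{3}, \frac{1}{2}}, C = -1. Verdict: terminating - the sum ends at index 2 because -2 is a negative integer; exact evaluation follows. Value: \frac{659}{16}.

First insight: from the first term -1: the constant factors (C = -1, x = -3/2) combine into one prefactor.
Ratio: r(k) = -\frac{3}{2} * (k-2) (k+\frac{3}{4}) (k+1) / [(k-\frac{2}{3}) (k+\frac{1}{2}) (k+1)] - rational in k. x = -\frac{3}{2}; t_0 = -1; negate the roots.


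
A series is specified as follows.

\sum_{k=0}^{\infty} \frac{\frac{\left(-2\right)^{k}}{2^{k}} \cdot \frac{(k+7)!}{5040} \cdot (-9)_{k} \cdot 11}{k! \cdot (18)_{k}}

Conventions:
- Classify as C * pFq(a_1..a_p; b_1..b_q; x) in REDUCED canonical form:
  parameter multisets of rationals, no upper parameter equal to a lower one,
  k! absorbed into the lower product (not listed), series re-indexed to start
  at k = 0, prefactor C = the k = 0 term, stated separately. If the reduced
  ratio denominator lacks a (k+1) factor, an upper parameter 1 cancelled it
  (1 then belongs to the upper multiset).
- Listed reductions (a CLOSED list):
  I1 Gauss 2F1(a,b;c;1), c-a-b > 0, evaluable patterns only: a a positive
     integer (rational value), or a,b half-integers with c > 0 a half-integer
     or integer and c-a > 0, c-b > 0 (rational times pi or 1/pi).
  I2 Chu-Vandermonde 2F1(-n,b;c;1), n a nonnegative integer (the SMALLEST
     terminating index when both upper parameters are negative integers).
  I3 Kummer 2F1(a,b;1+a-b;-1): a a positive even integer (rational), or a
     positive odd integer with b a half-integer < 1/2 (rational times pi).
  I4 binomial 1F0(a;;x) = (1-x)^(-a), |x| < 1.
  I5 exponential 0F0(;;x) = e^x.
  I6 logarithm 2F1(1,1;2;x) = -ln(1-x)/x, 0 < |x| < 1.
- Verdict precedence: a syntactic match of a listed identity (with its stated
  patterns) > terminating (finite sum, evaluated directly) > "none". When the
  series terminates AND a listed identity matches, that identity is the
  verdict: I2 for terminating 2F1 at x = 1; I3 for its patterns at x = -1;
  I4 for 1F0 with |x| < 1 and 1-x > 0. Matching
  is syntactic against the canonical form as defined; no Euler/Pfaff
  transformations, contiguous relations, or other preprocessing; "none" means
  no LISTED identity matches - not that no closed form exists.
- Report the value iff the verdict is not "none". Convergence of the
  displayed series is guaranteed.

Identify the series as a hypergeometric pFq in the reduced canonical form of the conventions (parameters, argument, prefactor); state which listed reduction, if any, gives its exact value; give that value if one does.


Key observation: with t_0 = 11, the factorial ratio (C = 11, x = -1) (k+a-1)!/(a-1)! is a rising factorial (a)_k.
Adjacent-term ratio: r(k) = -1 * (k-9) (k+8) / [(k+18) (k+1)] - rational in k. x = -1; t_0 = 11; negate the roots.

This is 11 * 2F1(-9, 8; 18; -1) in reduced canonical form. Verdict at x = -1: Kummer (I3) matches (x = -1; c = 18 equals 1+a-b for upper {-9, 8}: listed pattern). Value: 374.


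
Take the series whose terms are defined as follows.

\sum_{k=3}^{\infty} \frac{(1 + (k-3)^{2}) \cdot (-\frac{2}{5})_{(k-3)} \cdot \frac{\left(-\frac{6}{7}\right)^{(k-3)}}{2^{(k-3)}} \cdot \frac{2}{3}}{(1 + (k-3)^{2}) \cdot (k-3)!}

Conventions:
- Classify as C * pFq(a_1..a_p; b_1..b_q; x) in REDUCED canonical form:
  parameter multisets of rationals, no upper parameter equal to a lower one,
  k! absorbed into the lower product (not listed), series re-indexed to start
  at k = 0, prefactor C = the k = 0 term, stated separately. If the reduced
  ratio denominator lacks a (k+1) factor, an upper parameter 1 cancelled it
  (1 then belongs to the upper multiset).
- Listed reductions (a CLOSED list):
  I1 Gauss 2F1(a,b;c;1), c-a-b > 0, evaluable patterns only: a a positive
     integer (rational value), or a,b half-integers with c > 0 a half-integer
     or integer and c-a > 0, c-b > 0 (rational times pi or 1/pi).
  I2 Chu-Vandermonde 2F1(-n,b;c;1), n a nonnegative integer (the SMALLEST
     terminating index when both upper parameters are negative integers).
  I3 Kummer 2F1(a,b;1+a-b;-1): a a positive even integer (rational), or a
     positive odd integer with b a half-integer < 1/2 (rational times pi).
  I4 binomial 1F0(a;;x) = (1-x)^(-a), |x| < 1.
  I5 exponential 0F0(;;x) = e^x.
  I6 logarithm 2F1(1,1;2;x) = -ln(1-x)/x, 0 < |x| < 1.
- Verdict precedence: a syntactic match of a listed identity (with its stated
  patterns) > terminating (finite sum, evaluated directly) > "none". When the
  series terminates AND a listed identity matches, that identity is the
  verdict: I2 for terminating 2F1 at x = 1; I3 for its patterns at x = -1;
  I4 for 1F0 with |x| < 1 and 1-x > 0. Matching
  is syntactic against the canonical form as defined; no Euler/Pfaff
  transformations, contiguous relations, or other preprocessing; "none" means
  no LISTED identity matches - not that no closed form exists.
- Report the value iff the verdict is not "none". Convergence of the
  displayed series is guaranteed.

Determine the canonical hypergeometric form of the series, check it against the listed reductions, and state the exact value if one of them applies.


Canonical form: C = \frac{2}{3} times 1F0 with upper {-\frac{2}{5}}, lower {-}, x = -\frac{3}{7}. Verdict (x = -\frac{3}{7}): binomial (I4) applies (the 1F0 binomial series: exponent 2/5, x = -\frac{3}{7}). Exact value: \frac{2}{3} \cdot \left(\frac{10}{7}\right)^{\frac{2}{5}}.

Structural cue: t_0 = \frac{2}{3} here, and striking the common factor k^2 + 1 reduces the term (prefactor 2/3).
Adjacent-term ratio: r(k) = -\frac{3}{7} * (k-\frac{2}{5}) / [(k+1)] - rational in k, leading ratio -\frac{3}{7}; with t_0 = \frac{2}{3}, classification follows.


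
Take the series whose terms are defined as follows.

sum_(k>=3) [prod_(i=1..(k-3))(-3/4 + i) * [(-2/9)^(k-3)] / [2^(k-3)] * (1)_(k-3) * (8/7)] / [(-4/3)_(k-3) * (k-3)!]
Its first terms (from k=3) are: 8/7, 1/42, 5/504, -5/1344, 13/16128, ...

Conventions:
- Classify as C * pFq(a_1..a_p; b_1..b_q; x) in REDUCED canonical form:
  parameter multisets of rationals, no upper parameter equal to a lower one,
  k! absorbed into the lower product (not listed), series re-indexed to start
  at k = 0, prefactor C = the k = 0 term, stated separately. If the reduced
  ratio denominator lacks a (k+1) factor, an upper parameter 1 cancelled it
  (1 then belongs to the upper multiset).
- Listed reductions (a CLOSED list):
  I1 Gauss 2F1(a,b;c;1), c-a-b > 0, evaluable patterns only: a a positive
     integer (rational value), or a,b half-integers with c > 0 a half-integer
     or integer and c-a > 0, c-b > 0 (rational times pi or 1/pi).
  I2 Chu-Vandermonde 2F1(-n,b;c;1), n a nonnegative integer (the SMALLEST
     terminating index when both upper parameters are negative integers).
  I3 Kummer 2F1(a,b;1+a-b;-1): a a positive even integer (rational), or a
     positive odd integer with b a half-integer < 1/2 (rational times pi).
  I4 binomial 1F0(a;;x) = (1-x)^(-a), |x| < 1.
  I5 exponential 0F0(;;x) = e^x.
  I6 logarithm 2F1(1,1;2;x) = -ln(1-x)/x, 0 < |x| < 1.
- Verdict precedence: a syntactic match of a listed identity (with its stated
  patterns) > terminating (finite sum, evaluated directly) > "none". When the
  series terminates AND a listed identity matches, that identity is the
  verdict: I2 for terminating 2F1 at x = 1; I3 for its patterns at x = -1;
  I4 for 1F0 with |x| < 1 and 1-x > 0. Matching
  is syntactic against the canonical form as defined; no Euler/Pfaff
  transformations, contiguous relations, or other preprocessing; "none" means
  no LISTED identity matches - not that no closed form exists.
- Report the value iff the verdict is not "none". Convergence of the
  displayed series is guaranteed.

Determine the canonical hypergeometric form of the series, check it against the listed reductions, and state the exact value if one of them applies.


The series (x = -1/9) is 2F1: upper {1/4, 1}, lower {-4/3}, prefactor 8/7. Verdict: none. Every listed pattern misses the 2F1 form at -1/9, upper {1/4, 1}.

Key observation: t_0 being 8/7, the running product (C = 8/7) telescopes to a rising factorial.
Consecutive-term ratio: r(k) = (-1/9) * (k+1/4) (k+1) / [(k-4/3) (k+1)] - poly over poly, x = (-1/9) from leading terms; C = 8/7 at k = 0.


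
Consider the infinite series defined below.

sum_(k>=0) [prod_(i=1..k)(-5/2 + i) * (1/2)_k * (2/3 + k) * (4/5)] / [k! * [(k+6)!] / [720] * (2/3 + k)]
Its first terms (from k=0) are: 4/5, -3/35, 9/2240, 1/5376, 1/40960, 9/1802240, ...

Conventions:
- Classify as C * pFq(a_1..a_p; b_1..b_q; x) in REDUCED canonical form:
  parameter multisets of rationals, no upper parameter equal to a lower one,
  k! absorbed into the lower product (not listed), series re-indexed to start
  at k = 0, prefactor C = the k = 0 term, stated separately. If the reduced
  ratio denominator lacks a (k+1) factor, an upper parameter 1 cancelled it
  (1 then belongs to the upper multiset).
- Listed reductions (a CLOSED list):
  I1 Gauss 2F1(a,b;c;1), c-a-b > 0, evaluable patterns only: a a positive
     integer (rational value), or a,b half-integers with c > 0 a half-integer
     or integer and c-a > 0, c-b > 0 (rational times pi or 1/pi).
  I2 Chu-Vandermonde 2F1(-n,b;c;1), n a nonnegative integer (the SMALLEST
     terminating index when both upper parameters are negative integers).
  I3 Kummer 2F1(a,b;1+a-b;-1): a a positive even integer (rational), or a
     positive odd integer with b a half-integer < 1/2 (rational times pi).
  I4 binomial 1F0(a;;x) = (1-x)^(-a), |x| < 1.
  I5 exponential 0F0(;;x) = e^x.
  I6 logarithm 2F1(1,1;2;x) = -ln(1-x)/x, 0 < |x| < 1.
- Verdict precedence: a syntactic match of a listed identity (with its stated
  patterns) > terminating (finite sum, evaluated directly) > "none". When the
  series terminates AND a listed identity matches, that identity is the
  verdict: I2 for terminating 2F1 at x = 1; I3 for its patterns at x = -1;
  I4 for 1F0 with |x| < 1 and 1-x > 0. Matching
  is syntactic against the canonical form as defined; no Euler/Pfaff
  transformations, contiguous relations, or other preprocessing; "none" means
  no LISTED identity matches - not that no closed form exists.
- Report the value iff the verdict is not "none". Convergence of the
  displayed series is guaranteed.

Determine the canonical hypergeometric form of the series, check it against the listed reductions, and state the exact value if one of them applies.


At argument 1: a 2F1 with upper {-3/2, 1/2}, lower {7}, scaled by C = 4/5. Verdict (x = 1): the half-integer Gauss pattern (I1) applies (x = 1; upper {-3/2, 1/2} half-integers, c = 7 in the evaluable pattern). Exact value: (16777216/7432425) / pi.

Key step: t_0 = 4/5 here, and the running product (prefactor 4/5) telescopes to a rising factorial.
Step ratio: r(k) = 1 * (k-3/2) (k+1/2) / [(k+7) (k+1)] ; factor over Q: parameters, x = 1, and C = 4/5.


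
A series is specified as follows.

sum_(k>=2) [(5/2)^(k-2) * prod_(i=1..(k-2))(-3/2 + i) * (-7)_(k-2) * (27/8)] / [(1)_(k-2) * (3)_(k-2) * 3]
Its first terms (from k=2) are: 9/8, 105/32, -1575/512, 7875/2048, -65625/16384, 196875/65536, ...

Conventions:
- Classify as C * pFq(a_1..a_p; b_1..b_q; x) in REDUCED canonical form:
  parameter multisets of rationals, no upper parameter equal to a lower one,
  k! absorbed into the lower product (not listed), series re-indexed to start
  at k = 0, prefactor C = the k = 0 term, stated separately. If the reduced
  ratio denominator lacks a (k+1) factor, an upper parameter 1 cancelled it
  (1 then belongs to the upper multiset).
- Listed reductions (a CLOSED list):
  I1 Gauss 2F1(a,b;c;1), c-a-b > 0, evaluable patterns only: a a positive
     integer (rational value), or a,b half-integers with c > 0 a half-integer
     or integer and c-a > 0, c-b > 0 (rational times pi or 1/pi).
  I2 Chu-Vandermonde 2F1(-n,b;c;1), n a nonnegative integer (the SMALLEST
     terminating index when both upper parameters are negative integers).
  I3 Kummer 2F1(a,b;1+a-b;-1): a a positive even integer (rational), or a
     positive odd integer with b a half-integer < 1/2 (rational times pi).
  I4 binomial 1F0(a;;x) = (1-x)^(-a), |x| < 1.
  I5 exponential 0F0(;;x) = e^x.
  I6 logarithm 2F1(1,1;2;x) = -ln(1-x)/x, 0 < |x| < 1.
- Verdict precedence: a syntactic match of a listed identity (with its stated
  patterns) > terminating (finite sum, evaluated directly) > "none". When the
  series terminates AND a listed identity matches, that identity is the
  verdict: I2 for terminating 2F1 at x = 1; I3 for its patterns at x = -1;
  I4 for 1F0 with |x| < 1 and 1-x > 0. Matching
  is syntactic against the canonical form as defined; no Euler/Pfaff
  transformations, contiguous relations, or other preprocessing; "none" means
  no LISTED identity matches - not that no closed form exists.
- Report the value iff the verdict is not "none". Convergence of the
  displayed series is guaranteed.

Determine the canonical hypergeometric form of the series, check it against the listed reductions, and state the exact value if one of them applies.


With C = 9/8: the canonical form is 2F1(-7, -1/2; 3; 5/2). Verdict: terminating - no listed pattern fits, but -7 in the upper list cuts the series at k = 7; direct evaluation. Sum: 25779129/8388608.

Structural cue: x = (5/2) and the running product (C = 9/8, x = 5/2) telescopes to a rising factorial.
Consecutive-term ratio: r(k) = (5/2) * (k-7) (k-1/2) / [(k+3) (k+1)] - rational in k. x = (5/2); t_0 = 9/8; negate the roots.


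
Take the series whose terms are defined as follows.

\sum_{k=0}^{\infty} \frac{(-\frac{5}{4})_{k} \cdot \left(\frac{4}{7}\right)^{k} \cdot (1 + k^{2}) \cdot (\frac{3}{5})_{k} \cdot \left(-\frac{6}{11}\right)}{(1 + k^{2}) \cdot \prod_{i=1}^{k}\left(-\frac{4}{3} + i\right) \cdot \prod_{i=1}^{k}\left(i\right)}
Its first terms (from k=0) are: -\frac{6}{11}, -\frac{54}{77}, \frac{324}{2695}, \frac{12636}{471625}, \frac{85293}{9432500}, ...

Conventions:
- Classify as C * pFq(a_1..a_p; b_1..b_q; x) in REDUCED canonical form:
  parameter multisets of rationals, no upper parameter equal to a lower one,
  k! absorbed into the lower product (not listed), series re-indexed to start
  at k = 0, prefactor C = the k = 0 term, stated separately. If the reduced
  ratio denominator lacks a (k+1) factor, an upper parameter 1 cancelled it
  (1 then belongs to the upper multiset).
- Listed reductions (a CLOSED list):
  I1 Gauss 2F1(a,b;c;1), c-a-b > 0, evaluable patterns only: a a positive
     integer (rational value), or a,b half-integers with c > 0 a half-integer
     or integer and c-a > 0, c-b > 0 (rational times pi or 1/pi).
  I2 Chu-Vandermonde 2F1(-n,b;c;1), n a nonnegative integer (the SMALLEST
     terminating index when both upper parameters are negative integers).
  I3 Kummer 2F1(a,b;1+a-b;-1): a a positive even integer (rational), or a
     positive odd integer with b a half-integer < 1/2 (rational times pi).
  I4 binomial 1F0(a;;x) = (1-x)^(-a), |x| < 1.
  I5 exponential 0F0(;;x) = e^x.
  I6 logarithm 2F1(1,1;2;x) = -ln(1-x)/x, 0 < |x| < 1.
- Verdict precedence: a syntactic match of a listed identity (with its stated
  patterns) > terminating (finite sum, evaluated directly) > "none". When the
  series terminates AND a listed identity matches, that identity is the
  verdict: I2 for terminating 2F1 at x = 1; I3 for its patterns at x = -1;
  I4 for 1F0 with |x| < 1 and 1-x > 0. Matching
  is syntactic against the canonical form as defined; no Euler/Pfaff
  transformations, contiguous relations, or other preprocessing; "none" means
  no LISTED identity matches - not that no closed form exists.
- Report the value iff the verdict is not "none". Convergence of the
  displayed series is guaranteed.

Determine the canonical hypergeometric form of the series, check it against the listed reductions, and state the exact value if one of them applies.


Prefactor -\frac{6}{11}, argument \frac{4}{7}: 2F1 with upper {-\frac{5}{4}, \frac{3}{5}} over lower {-\frac{1}{3}}. Verdict: none. Every listed pattern misses the 2F1 form at \frac{4}{7}, upper {-\frac{5}{4}, \frac{3}{5}}.

Key observation: x = \frac{4}{7} and striking the common factor k^2 + 1 reduces the term (C = -6/11).
Ratio: r(k) = \frac{4}{7} * (k-\frac{5}{4}) (k+\frac{3}{5}) / [(k-\frac{1}{3}) (k+1)] ; factor over Q: parameters, x = \frac{4}{7}, and C = -\frac{6}{11}.


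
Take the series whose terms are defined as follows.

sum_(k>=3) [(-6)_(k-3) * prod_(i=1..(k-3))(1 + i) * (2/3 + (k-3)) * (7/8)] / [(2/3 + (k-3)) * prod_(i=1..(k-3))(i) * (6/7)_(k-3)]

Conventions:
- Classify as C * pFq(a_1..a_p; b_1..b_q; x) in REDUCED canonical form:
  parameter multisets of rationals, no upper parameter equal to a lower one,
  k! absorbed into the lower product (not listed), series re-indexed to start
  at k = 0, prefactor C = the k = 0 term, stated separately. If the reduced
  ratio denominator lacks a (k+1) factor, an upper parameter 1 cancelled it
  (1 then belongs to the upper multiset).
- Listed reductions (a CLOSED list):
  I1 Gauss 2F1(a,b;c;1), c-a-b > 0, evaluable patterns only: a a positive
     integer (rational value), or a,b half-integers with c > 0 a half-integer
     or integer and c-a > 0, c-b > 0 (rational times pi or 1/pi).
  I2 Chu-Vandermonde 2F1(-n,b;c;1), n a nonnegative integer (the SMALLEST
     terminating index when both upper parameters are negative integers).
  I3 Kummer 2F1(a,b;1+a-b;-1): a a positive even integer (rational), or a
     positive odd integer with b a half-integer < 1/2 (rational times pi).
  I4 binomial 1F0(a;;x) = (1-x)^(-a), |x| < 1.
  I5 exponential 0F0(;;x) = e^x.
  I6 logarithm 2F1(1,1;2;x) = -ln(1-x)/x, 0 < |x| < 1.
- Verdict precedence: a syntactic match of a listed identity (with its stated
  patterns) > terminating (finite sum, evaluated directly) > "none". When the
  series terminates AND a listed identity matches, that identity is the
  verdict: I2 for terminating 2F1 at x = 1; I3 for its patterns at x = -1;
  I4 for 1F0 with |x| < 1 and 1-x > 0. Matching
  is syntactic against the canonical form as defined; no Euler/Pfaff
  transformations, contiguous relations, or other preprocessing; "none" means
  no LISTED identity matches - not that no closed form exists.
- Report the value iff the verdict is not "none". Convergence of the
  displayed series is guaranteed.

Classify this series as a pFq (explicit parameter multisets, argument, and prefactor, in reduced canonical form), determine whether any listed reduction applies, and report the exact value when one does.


Reduced: x = 1, 2F1, upper = {-6, 2}, lower = {6/7}, C = 7/8. Verdict: Chu-Vandermonde (I2) matches (terminating 2F1 at x = 1 with n = 6, b = 2, c = 6/7). Exact value: 7/1394.

Structural cue: with t_0 = 7/8, the running product (C = 7/8, x = 1) telescopes to a rising factorial.
Consecutive-term ratio: r(k) = 1 * (k-6) (k+2) / [(k+6/7) (k+1)] - poly over poly, x = 1 from leading terms; C = 7/8 at k = 0.
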